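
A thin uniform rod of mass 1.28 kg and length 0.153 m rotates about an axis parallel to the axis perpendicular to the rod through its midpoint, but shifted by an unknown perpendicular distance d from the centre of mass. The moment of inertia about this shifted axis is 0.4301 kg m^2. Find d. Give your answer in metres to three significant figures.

0.578

About the centre-of-mass axis, I_cm = (1/12)ML² = (1/12)(1.28)(0.153)² = 0.002497 kg m^2.
Parallel axis theorem: I = I_cm + Md², so Md² = 0.4301 − 0.002497 = 0.4276 kg m^2.
d = √(0.4276 / 1.28) = 0.57798 m.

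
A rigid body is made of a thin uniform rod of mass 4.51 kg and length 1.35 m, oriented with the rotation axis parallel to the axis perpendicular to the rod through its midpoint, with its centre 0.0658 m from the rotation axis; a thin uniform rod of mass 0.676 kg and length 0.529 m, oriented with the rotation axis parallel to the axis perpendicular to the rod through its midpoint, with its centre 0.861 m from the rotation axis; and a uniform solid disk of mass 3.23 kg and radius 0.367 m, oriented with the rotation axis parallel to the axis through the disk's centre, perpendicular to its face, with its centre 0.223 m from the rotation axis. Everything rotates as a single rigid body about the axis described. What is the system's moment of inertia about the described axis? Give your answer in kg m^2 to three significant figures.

1.60

Thin rod: I_cm = (1/12)ML² = (1/12)(4.51)(1.35)² = 0.68496 kg m^2; centre at d = 0.0658 m, so the parallel axis theorem gives I = 0.68496 + (4.51)(0.0658)² = 0.70448 kg m^2.
Thin rod: I_cm = (1/12)ML² = (1/12)(0.676)(0.529)² = 0.015764 kg m^2; centre at d = 0.861 m, so the parallel axis theorem gives I = 0.015764 + (0.676)(0.861)² = 0.5169 kg m^2.
Solid disk: I_cm = (1/2)MR² = (1/2)(3.23)(0.367)² = 0.21752 kg m^2; centre at d = 0.223 m, so the parallel axis theorem gives I = 0.21752 + (3.23)(0.223)² = 0.37815 kg m^2.
Total I = 0.70448 + 0.5169 + 0.37815 = 1.5995 kg m^2.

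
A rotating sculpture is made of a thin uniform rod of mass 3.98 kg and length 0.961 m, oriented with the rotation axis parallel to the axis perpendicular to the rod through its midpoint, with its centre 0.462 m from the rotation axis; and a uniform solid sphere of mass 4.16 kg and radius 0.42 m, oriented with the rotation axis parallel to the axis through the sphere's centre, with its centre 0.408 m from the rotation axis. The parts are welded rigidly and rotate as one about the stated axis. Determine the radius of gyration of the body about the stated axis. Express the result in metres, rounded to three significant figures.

Thin rod: I_cm = (1/12)ML² = (1/12)(3.98)(0.961)² = 0.3063 kg m²; centre at d = 0.462 m, so the parallel axis theorem gives I = 0.3063 + (3.98)(0.462)² = 1.1558 kg m².
Solid sphere: I_cm = (2/5)MR² = (2/5)(4.16)(0.42)² = 0.29353 kg m²; centre at d = 0.408 m, so the parallel axis theorem gives I = 0.29353 + (4.16)(0.408)² = 0.98602 kg m².
Total I = 2.1418 kg m²; total mass M = 8.14 kg.
k = √(I/M) = √(2.1418/8.14) = 0.51296 m.

0.513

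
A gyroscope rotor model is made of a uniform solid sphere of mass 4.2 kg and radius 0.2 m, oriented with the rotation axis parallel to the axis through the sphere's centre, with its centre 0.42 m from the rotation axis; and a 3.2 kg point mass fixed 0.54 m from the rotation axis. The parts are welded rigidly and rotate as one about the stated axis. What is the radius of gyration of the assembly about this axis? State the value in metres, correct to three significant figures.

Solid sphere: I_cm = (2/5)MR² = (2/5)(4.2)(0.2)² = 0.0672 kg·m²; centre at d = 0.42 m, so I = I_cm + Md² gives I = 0.0672 + (4.2)(0.42)² = 0.80808 kg·m².
Point mass: I_cm = 0; centre at d = 0.54 m, so I = I_cm + Md² gives I = 0 + (3.2)(0.54)² = 0.93312 kg·m².
Total I = 1.7412 kg·m²; total mass M = 7.4 kg.
k = √(I/M) = √(1.7412/7.4) = 0.48507 m.

0.485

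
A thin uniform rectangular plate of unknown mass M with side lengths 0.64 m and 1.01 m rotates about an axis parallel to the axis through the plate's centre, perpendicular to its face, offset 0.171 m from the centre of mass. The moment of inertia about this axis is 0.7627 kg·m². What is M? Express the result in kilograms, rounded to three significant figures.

I = I_cm + Md² = (1/12)M(a²+b²) + Md² = M·[0.0833333·[(0.64)² + (1.01)²] + (0.171)²] = M·0.14838.
So M = 0.7627 / 0.14838 = 5.1401 kg.

5.14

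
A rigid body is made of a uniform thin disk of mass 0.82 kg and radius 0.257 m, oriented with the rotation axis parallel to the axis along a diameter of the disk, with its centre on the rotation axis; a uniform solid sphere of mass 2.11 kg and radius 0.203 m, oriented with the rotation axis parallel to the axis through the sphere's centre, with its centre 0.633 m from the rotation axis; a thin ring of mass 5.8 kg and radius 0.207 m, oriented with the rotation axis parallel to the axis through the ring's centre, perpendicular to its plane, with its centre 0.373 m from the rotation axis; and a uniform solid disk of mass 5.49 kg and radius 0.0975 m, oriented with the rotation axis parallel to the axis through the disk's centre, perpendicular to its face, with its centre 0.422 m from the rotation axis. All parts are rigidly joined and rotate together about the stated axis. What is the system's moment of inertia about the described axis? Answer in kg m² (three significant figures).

Thin disk: I_cm = (1/4)MR² = (1/4)(0.82)(0.257)² = 0.01354 kg m²; axis through the centre, so I = 0.01354 kg m².
Solid sphere: I_cm = (2/5)MR² = (2/5)(2.11)(0.203)² = 0.03478 kg m²; centre at d = 0.633 m, so the parallel axis theorem gives I = 0.03478 + (2.11)(0.633)² = 0.88023 kg m².
Thin ring: I_cm = MR² = (5.8)(0.207)² = 0.24852 kg m²; centre at d = 0.373 m, so the parallel axis theorem gives I = 0.24852 + (5.8)(0.373)² = 1.0555 kg m².
Solid disk: I_cm = (1/2)MR² = (1/2)(5.49)(0.0975)² = 0.026095 kg m²; centre at d = 0.422 m, so the parallel axis theorem gives I = 0.026095 + (5.49)(0.422)² = 1.0038 kg m².
Total I = 0.01354 + 0.88023 + 1.0555 + 1.0038 = 2.953 kg m².

2.95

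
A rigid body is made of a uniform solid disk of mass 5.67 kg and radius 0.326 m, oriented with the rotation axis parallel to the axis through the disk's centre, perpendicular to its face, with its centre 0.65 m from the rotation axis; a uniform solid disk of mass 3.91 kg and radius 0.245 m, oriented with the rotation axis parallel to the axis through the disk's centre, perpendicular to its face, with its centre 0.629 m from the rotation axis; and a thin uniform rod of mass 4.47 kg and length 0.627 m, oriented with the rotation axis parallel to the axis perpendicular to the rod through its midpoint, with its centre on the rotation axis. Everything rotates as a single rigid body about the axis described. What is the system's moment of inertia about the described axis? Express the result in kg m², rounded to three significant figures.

4.51

Solid disk: I_cm = (1/2)MR² = (1/2)(5.67)(0.326)² = 0.30129 kg m²; centre at d = 0.65 m, so I = I_cm + Md² gives I = 0.30129 + (5.67)(0.65)² = 2.6969 kg m².
Solid disk: I_cm = (1/2)MR² = (1/2)(3.91)(0.245)² = 0.11735 kg m²; centre at d = 0.629 m, so I = I_cm + Md² gives I = 0.11735 + (3.91)(0.629)² = 1.6643 kg m².
Thin rod: I_cm = (1/12)ML² = (1/12)(4.47)(0.627)² = 0.14644 kg m²; axis through the centre, so I = 0.14644 kg m².
Total I = 2.6969 + 1.6643 + 0.14644 = 4.5076 kg m².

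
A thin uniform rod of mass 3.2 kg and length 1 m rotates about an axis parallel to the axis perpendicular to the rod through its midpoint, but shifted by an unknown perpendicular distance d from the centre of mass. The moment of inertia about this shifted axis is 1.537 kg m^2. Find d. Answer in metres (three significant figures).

About the centre-of-mass axis, I_cm = (1/12)ML² = (1/12)(3.2)(1)² = 0.26667 kg m^2.
Parallel axis theorem: I = I_cm + Md², so Md² = 1.537 − 0.26667 = 1.2703 kg m^2.
d = √(1.2703 / 3.2) = 0.63006 m.

0.630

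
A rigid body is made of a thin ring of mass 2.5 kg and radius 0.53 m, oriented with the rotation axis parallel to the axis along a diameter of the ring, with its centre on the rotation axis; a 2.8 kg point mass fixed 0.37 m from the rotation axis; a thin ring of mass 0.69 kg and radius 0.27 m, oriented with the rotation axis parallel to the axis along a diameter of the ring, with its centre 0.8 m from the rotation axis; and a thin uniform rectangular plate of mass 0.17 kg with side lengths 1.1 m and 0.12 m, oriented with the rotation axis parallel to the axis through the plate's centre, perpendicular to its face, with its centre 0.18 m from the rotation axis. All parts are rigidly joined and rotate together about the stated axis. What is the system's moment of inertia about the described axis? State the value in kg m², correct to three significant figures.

1.22

Thin ring: I_cm = (1/2)MR² = (1/2)(2.5)(0.53)² = 0.35113 kg m²; axis through the centre, so I = 0.35113 kg m².
Point mass: I_cm = 0; centre at d = 0.37 m, so I = I_cm + Md² gives I = 0 + (2.8)(0.37)² = 0.38332 kg m².
Thin ring: I_cm = (1/2)MR² = (1/2)(0.69)(0.27)² = 0.02515 kg m²; centre at d = 0.8 m, so I = I_cm + Md² gives I = 0.02515 + (0.69)(0.8)² = 0.46675 kg m².
Rectangular plate: I_cm = (1/12)M(a²+b²) = (1/12)(0.17)[(1.1)² + (0.12)²] = 0.017346 kg m²; centre at d = 0.18 m, so I = I_cm + Md² gives I = 0.017346 + (0.17)(0.18)² = 0.022854 kg m².
Total I = 0.35113 + 0.38332 + 0.46675 + 0.022854 = 1.224 kg m².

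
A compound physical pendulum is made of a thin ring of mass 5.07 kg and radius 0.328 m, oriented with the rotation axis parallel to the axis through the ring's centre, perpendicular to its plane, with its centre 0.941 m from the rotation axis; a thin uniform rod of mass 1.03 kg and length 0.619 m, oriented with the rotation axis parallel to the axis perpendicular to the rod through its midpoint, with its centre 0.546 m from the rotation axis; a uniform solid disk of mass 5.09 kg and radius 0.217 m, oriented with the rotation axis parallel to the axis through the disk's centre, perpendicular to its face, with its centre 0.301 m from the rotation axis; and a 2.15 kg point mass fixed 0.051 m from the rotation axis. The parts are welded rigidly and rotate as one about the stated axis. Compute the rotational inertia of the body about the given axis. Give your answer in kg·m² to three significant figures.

5.96

Thin ring: I_cm = MR² = (5.07)(0.328)² = 0.54545 kg·m²; centre at d = 0.941 m, so the parallel axis theorem gives I = 0.54545 + (5.07)(0.941)² = 5.0348 kg·m².
Thin rod: I_cm = (1/12)ML² = (1/12)(1.03)(0.619)² = 0.032888 kg·m²; centre at d = 0.546 m, so the parallel axis theorem gives I = 0.032888 + (1.03)(0.546)² = 0.33995 kg·m².
Solid disk: I_cm = (1/2)MR² = (1/2)(5.09)(0.217)² = 0.11984 kg·m²; centre at d = 0.301 m, so the parallel axis theorem gives I = 0.11984 + (5.09)(0.301)² = 0.581 kg·m².
Point mass: I_cm = 0; centre at d = 0.051 m, so the parallel axis theorem gives I = 0 + (2.15)(0.051)² = 0.0055921 kg·m².
Total I = 5.0348 + 0.33995 + 0.581 + 0.0055921 = 5.9614 kg·m².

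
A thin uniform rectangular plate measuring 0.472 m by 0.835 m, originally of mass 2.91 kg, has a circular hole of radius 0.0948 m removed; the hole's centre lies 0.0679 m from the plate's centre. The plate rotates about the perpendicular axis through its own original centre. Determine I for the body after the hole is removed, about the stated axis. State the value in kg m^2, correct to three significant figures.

Unpierced body about its centre: I₀ = (1/12)M(a²+b²) = (1/12)(2.91)[(0.472)² + (0.835)²] = 0.2231 kg m^2.
The removed disk has mass m = M·πr²/(ab) = (2.91)·π(0.0948)²/(0.472·0.835) = 0.20846 kg (same uniform areal density).
Its moment of inertia about the rotation axis (parallel-axis theorem): I_hole = (1/2)mr² + md² = (1/2)(0.20846)(0.0948)² + (0.20846)(0.0679)² = 0.0018978 kg m^2.
Treating the hole as negative mass, I = I₀ − I_hole = 0.2231 − 0.0018978 = 0.2212 kg m^2.

0.221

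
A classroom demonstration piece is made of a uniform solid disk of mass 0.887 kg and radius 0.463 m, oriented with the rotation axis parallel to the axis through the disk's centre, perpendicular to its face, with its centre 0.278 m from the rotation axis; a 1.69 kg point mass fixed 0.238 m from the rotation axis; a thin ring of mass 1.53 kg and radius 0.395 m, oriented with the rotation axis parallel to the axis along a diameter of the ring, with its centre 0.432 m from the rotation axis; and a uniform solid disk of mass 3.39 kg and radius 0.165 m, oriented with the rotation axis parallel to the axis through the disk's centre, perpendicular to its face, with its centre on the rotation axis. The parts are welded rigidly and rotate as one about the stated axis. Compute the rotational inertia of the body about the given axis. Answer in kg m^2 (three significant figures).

0.710

Solid disk: I_cm = (1/2)MR² = (1/2)(0.887)(0.463)² = 0.095073 kg m^2; centre at d = 0.278 m, so I = I_cm + Md² gives I = 0.095073 + (0.887)(0.278)² = 0.16362 kg m^2.
Point mass: I_cm = 0; centre at d = 0.238 m, so I = I_cm + Md² gives I = 0 + (1.69)(0.238)² = 0.095728 kg m^2.
Thin ring: I_cm = (1/2)MR² = (1/2)(1.53)(0.395)² = 0.11936 kg m^2; centre at d = 0.432 m, so I = I_cm + Md² gives I = 0.11936 + (1.53)(0.432)² = 0.40489 kg m^2.
Solid disk: I_cm = (1/2)MR² = (1/2)(3.39)(0.165)² = 0.046146 kg m^2; axis through the centre, so I = 0.046146 kg m^2.
Total I = 0.16362 + 0.095728 + 0.40489 + 0.046146 = 0.71039 kg m^2.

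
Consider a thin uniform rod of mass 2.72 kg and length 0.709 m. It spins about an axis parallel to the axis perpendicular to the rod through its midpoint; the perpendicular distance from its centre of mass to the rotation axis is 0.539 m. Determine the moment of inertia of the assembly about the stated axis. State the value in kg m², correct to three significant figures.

I_cm = (1/12)ML² = (1/12)(2.72)(0.709)² = 0.11394 kg m²; centre at d = 0.539 m, so the parallel axis theorem gives I = 0.11394 + (2.72)(0.539)² = 0.90416 kg m².

0.904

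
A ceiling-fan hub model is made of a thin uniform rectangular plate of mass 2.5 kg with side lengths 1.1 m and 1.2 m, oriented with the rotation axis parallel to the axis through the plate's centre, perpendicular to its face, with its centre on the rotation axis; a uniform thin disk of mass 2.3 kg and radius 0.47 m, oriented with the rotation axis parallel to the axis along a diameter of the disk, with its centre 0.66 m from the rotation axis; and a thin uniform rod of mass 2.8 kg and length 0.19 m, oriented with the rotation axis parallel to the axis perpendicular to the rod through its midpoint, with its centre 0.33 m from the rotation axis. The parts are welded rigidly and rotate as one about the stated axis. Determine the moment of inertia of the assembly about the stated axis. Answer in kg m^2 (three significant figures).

1.99

Rectangular plate: I_cm = (1/12)M(a²+b²) = (1/12)(2.5)[(1.1)² + (1.2)²] = 0.55208 kg m^2; axis through the centre, so I = 0.55208 kg m^2.
Thin disk: I_cm = (1/4)MR² = (1/4)(2.3)(0.47)² = 0.12702 kg m^2; centre at d = 0.66 m, so the parallel axis theorem gives I = 0.12702 + (2.3)(0.66)² = 1.1289 kg m^2.
Thin rod: I_cm = (1/12)ML² = (1/12)(2.8)(0.19)² = 0.0084233 kg m^2; centre at d = 0.33 m, so the parallel axis theorem gives I = 0.0084233 + (2.8)(0.33)² = 0.31334 kg m^2.
Total I = 0.55208 + 1.1289 + 0.31334 = 1.9943 kg m^2.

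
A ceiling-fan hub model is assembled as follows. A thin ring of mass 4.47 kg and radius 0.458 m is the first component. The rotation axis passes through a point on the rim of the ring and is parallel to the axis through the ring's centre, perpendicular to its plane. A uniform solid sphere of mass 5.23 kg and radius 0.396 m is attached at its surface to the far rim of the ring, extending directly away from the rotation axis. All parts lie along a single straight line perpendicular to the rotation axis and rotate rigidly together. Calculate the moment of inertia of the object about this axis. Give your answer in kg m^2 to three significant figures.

11.2

Thin ring: I_cm = MR² = (4.47)(0.458)² = 0.93765 kg m^2; centre at d = 0.458 m, so the parallel axis theorem gives I = 0.93765 + (4.47)(0.458)² = 1.8753 kg m^2.
Solid sphere: I_cm = (2/5)MR² = (2/5)(5.23)(0.396)² = 0.32806 kg m^2; centre at d = 0.458 + 0.458 + 0.396 = 1.312 m, so the parallel axis theorem gives I = 0.32806 + (5.23)(1.312)² = 9.3307 kg m^2.
Total I = 1.8753 + 9.3307 = 11.206 kg m^2.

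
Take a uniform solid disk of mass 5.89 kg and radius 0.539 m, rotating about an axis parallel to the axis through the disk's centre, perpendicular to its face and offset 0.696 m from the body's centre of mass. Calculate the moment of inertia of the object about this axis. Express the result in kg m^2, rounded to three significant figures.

I_cm = (1/2)MR² = (1/2)(5.89)(0.539)² = 0.85558 kg m^2; centre at d = 0.696 m, so the parallel axis theorem gives I = 0.85558 + (5.89)(0.696)² = 3.7088 kg m^2.

3.71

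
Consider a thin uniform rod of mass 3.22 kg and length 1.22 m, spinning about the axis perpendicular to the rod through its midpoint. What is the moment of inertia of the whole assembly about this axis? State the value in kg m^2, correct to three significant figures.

I_cm = (1/12)ML² = (1/12)(3.22)(1.22)² = 0.39939 kg m^2; axis through the centre, so I = 0.39939 kg m^2.

0.399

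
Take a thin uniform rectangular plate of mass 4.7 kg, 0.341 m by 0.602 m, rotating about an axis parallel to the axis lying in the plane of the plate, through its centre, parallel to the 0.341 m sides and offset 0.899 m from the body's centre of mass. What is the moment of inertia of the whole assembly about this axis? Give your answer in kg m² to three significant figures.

I_cm = (1/12)Mb² = (1/12)(4.7)(0.602)² = 0.14194 kg m²; centre at d = 0.899 m, so I = I_cm + Md² gives I = 0.14194 + (4.7)(0.899)² = 3.9405 kg m².

3.94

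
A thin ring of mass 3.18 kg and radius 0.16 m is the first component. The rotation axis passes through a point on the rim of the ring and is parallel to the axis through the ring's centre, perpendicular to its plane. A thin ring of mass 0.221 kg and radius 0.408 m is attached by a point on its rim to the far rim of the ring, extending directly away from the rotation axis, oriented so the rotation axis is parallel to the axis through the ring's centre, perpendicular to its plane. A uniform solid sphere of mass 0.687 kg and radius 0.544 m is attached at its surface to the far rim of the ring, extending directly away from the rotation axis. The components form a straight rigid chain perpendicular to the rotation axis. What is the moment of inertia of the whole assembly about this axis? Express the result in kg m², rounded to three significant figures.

2.34

Thin ring: I_cm = MR² = (3.18)(0.16)² = 0.081408 kg m²; centre at d = 0.16 m, so the parallel axis theorem gives I = 0.081408 + (3.18)(0.16)² = 0.16282 kg m².
Thin ring: I_cm = MR² = (0.221)(0.408)² = 0.036789 kg m²; centre at d = 0.16 + 0.16 + 0.408 = 0.728 m, so the parallel axis theorem gives I = 0.036789 + (0.221)(0.728)² = 0.15392 kg m².
Solid sphere: I_cm = (2/5)MR² = (2/5)(0.687)(0.544)² = 0.081323 kg m²; centre at d = 0.16 + 0.16 + 0.408 + 0.408 + 0.544 = 1.68 m, so the parallel axis theorem gives I = 0.081323 + (0.687)(1.68)² = 2.0203 kg m².
Total I = 0.16282 + 0.15392 + 2.0203 = 2.337 kg m².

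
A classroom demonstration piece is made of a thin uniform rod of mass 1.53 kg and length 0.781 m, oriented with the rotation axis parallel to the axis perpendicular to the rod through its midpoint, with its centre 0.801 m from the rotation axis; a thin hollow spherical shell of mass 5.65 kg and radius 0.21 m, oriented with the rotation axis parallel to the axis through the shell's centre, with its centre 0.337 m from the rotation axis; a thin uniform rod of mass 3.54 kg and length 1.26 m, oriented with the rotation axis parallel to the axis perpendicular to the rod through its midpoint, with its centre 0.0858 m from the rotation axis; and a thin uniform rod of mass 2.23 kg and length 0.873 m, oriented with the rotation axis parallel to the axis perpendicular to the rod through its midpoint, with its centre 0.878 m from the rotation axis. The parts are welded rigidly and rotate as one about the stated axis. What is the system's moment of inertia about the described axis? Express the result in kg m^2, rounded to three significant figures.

4.22

Thin rod: I_cm = (1/12)ML² = (1/12)(1.53)(0.781)² = 0.07777 kg m^2; centre at d = 0.801 m, so the parallel axis theorem gives I = 0.07777 + (1.53)(0.801)² = 1.0594 kg m^2.
Spherical shell: I_cm = (2/3)MR² = (2/3)(5.65)(0.21)² = 0.16611 kg m^2; centre at d = 0.337 m, so the parallel axis theorem gives I = 0.16611 + (5.65)(0.337)² = 0.80777 kg m^2.
Thin rod: I_cm = (1/12)ML² = (1/12)(3.54)(1.26)² = 0.46834 kg m^2; centre at d = 0.0858 m, so the parallel axis theorem gives I = 0.46834 + (3.54)(0.0858)² = 0.4944 kg m^2.
Thin rod: I_cm = (1/12)ML² = (1/12)(2.23)(0.873)² = 0.14163 kg m^2; centre at d = 0.878 m, so the parallel axis theorem gives I = 0.14163 + (2.23)(0.878)² = 1.8607 kg m^2.
Total I = 1.0594 + 0.80777 + 0.4944 + 1.8607 = 4.2223 kg m^2.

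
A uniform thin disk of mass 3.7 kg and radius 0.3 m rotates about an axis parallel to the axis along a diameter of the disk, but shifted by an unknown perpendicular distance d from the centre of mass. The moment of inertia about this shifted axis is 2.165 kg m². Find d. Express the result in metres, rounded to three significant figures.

About the centre-of-mass axis, I_cm = (1/4)MR² = (1/4)(3.7)(0.3)² = 0.08325 kg m².
Parallel axis theorem: I = I_cm + Md², so Md² = 2.165 − 0.08325 = 2.0817 kg m².
d = √(2.0817 / 3.7) = 0.75009 m.

0.750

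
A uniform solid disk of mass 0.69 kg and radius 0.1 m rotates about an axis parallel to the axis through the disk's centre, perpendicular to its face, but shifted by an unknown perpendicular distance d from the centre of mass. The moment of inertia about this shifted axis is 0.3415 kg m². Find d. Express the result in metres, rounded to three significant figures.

About the centre-of-mass axis, I_cm = (1/2)MR² = (1/2)(0.69)(0.1)² = 0.00345 kg m².
Parallel axis theorem: I = I_cm + Md², so Md² = 0.3415 − 0.00345 = 0.33805 kg m².
d = √(0.33805 / 0.69) = 0.69995 m.

0.700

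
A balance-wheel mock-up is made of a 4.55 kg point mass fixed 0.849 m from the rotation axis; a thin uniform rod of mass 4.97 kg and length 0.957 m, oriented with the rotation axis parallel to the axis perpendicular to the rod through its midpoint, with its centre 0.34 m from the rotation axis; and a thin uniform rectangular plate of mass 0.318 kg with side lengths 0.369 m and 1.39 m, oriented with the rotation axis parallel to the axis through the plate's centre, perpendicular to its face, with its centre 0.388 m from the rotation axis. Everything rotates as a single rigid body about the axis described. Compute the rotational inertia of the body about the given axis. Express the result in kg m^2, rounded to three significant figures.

4.34

Point mass: I_cm = 0; centre at d = 0.849 m, so the parallel axis theorem gives I = 0 + (4.55)(0.849)² = 3.2796 kg m^2.
Thin rod: I_cm = (1/12)ML² = (1/12)(4.97)(0.957)² = 0.37931 kg m^2; centre at d = 0.34 m, so the parallel axis theorem gives I = 0.37931 + (4.97)(0.34)² = 0.95385 kg m^2.
Rectangular plate: I_cm = (1/12)M(a²+b²) = (1/12)(0.318)[(0.369)² + (1.39)²] = 0.054809 kg m^2; centre at d = 0.388 m, so the parallel axis theorem gives I = 0.054809 + (0.318)(0.388)² = 0.10268 kg m^2.
Total I = 3.2796 + 0.95385 + 0.10268 = 4.3362 kg m^2.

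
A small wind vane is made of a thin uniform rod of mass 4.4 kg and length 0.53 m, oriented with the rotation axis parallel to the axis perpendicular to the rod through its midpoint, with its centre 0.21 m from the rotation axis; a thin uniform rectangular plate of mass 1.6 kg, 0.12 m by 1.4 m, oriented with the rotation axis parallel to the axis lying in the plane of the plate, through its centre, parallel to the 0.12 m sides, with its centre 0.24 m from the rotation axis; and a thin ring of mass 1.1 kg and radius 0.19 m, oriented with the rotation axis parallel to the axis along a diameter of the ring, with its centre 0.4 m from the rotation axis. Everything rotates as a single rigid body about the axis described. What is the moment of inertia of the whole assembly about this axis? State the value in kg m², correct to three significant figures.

Thin rod: I_cm = (1/12)ML² = (1/12)(4.4)(0.53)² = 0.103 kg m²; centre at d = 0.21 m, so I = I_cm + Md² gives I = 0.103 + (4.4)(0.21)² = 0.29704 kg m².
Rectangular plate: I_cm = (1/12)Mb² = (1/12)(1.6)(1.4)² = 0.26133 kg m²; centre at d = 0.24 m, so I = I_cm + Md² gives I = 0.26133 + (1.6)(0.24)² = 0.35349 kg m².
Thin ring: I_cm = (1/2)MR² = (1/2)(1.1)(0.19)² = 0.019855 kg m²; centre at d = 0.4 m, so I = I_cm + Md² gives I = 0.019855 + (1.1)(0.4)² = 0.19586 kg m².
Total I = 0.29704 + 0.35349 + 0.19586 = 0.84639 kg m².

0.846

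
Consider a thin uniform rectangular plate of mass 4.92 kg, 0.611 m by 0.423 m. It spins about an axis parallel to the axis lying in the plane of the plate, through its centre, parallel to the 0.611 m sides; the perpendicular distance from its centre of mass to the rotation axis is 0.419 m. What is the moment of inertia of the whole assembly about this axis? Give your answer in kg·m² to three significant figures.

0.937

I_cm = (1/12)Mb² = (1/12)(4.92)(0.423)² = 0.073361 kg·m²; centre at d = 0.419 m, so the parallel axis theorem gives I = 0.073361 + (4.92)(0.419)² = 0.93712 kg·m².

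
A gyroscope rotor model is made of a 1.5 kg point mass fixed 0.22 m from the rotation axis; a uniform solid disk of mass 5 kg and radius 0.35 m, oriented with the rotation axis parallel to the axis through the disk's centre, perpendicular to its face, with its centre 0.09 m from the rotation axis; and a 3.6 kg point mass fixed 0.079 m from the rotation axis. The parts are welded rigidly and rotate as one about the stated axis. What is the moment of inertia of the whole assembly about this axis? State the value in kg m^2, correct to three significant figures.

Point mass: I_cm = 0; centre at d = 0.22 m, so I = I_cm + Md² gives I = 0 + (1.5)(0.22)² = 0.0726 kg m^2.
Solid disk: I_cm = (1/2)MR² = (1/2)(5)(0.35)² = 0.30625 kg m^2; centre at d = 0.09 m, so I = I_cm + Md² gives I = 0.30625 + (5)(0.09)² = 0.34675 kg m^2.
Point mass: I_cm = 0; centre at d = 0.079 m, so I = I_cm + Md² gives I = 0 + (3.6)(0.079)² = 0.022468 kg m^2.
Total I = 0.0726 + 0.34675 + 0.022468 = 0.44182 kg m^2.

0.442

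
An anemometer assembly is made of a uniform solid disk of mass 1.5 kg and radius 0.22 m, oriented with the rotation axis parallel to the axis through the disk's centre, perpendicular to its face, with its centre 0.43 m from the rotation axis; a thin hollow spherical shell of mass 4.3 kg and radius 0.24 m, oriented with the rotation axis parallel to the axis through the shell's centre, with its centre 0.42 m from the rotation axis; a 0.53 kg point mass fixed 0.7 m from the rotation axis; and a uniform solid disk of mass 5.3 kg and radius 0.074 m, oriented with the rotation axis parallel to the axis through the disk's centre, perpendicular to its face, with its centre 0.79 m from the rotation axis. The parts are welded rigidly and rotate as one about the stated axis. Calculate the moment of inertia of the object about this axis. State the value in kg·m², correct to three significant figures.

Solid disk: I_cm = (1/2)MR² = (1/2)(1.5)(0.22)² = 0.0363 kg·m²; centre at d = 0.43 m, so I = I_cm + Md² gives I = 0.0363 + (1.5)(0.43)² = 0.31365 kg·m².
Spherical shell: I_cm = (2/3)MR² = (2/3)(4.3)(0.24)² = 0.16512 kg·m²; centre at d = 0.42 m, so I = I_cm + Md² gives I = 0.16512 + (4.3)(0.42)² = 0.92364 kg·m².
Point mass: I_cm = 0; centre at d = 0.7 m, so I = I_cm + Md² gives I = 0 + (0.53)(0.7)² = 0.2597 kg·m².
Solid disk: I_cm = (1/2)MR² = (1/2)(5.3)(0.074)² = 0.014511 kg·m²; centre at d = 0.79 m, so I = I_cm + Md² gives I = 0.014511 + (5.3)(0.79)² = 3.3222 kg·m².
Total I = 0.31365 + 0.92364 + 0.2597 + 3.3222 = 4.8192 kg·m².

4.82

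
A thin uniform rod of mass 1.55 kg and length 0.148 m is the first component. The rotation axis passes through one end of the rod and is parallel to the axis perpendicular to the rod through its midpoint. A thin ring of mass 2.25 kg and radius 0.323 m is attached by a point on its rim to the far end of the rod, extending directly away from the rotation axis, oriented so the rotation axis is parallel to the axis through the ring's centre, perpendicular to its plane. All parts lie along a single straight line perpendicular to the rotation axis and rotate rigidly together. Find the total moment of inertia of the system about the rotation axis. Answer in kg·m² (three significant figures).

Thin rod: I_cm = (1/12)ML² = (1/12)(1.55)(0.148)² = 0.0028293 kg·m²; centre at d = 0.074 m, so I = I_cm + Md² gives I = 0.0028293 + (1.55)(0.074)² = 0.011317 kg·m².
Thin ring: I_cm = MR² = (2.25)(0.323)² = 0.23474 kg·m²; centre at d = 0.074 + 0.074 + 0.323 = 0.471 m, so I = I_cm + Md² gives I = 0.23474 + (2.25)(0.471)² = 0.73388 kg·m².
Total I = 0.011317 + 0.73388 = 0.7452 kg·m².

0.745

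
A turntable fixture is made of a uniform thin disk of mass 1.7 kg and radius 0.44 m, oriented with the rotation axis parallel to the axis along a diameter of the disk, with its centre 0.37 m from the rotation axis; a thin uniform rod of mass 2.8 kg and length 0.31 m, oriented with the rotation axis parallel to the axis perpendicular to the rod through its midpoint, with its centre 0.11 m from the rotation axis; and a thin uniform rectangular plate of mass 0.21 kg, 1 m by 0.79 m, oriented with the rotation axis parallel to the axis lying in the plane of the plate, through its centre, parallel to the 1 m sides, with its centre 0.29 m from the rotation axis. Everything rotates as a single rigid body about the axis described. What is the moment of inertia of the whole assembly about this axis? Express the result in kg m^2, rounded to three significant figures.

0.400

Thin disk: I_cm = (1/4)MR² = (1/4)(1.7)(0.44)² = 0.08228 kg m^2; centre at d = 0.37 m, so the parallel axis theorem gives I = 0.08228 + (1.7)(0.37)² = 0.31501 kg m^2.
Thin rod: I_cm = (1/12)ML² = (1/12)(2.8)(0.31)² = 0.022423 kg m^2; centre at d = 0.11 m, so the parallel axis theorem gives I = 0.022423 + (2.8)(0.11)² = 0.056303 kg m^2.
Rectangular plate: I_cm = (1/12)Mb² = (1/12)(0.21)(0.79)² = 0.010922 kg m^2; centre at d = 0.29 m, so the parallel axis theorem gives I = 0.010922 + (0.21)(0.29)² = 0.028583 kg m^2.
Total I = 0.31501 + 0.056303 + 0.028583 = 0.3999 kg m^2.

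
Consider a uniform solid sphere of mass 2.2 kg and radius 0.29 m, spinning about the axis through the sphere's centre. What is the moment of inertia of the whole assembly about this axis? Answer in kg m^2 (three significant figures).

I_cm = (2/5)MR² = (2/5)(2.2)(0.29)² = 0.074008 kg m^2; axis through the centre, so I = 0.074008 kg m^2.

0.0740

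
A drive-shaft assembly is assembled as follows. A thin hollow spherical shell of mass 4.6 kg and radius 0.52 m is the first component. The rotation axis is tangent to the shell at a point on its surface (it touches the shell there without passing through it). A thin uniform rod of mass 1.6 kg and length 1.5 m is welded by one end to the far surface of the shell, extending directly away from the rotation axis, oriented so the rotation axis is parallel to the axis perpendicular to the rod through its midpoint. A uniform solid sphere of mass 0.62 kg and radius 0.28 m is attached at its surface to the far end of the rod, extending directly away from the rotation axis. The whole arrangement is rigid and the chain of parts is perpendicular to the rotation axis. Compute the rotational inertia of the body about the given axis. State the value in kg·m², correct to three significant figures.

Spherical shell: I_cm = (2/3)MR² = (2/3)(4.6)(0.52)² = 0.82923 kg·m²; centre at d = 0.52 m, so the parallel axis theorem gives I = 0.82923 + (4.6)(0.52)² = 2.0731 kg·m².
Thin rod: I_cm = (1/12)ML² = (1/12)(1.6)(1.5)² = 0.3 kg·m²; centre at d = 0.52 + 0.52 + 0.75 = 1.79 m, so the parallel axis theorem gives I = 0.3 + (1.6)(1.79)² = 5.4266 kg·m².
Solid sphere: I_cm = (2/5)MR² = (2/5)(0.62)(0.28)² = 0.019443 kg·m²; centre at d = 0.52 + 0.52 + 0.75 + 0.75 + 0.28 = 2.82 m, so the parallel axis theorem gives I = 0.019443 + (0.62)(2.82)² = 4.9499 kg·m².
Total I = 2.0731 + 5.4266 + 4.9499 = 12.45 kg·m².

12.4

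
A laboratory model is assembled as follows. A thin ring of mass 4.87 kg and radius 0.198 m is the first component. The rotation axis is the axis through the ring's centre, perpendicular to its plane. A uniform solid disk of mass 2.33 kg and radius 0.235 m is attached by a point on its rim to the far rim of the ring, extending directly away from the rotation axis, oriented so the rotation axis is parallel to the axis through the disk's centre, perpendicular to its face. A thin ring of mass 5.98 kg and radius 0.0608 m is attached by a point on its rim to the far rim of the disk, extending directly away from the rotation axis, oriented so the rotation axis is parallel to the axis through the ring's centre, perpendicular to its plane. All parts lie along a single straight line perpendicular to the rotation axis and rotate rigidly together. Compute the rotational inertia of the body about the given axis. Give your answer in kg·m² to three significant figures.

Thin ring: I_cm = MR² = (4.87)(0.198)² = 0.19092 kg·m²; axis through the centre, so I = 0.19092 kg·m².
Solid disk: I_cm = (1/2)MR² = (1/2)(2.33)(0.235)² = 0.064337 kg·m²; centre at d = 0.198 + 0.235 = 0.433 m, so I = I_cm + Md² gives I = 0.064337 + (2.33)(0.433)² = 0.50119 kg·m².
Thin ring: I_cm = MR² = (5.98)(0.0608)² = 0.022106 kg·m²; centre at d = 0.198 + 0.235 + 0.235 + 0.0608 = 0.7288 m, so I = I_cm + Md² gives I = 0.022106 + (5.98)(0.7288)² = 3.1984 kg·m².
Total I = 0.19092 + 0.50119 + 3.1984 = 3.8905 kg·m².

3.89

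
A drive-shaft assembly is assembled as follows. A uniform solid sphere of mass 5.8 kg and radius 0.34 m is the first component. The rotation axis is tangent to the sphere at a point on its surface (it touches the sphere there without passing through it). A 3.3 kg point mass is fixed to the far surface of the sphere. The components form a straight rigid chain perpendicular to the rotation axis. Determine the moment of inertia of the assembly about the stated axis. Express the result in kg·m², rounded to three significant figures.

Solid sphere: I_cm = (2/5)MR² = (2/5)(5.8)(0.34)² = 0.26819 kg·m²; centre at d = 0.34 m, so I = I_cm + Md² gives I = 0.26819 + (5.8)(0.34)² = 0.93867 kg·m².
Point mass: I_cm = 0; centre at d = 0.34 + 0.34 = 0.68 m, so I = I_cm + Md² gives I = 0 + (3.3)(0.68)² = 1.5259 kg·m².
Total I = 0.93867 + 1.5259 = 2.4646 kg·m².

2.46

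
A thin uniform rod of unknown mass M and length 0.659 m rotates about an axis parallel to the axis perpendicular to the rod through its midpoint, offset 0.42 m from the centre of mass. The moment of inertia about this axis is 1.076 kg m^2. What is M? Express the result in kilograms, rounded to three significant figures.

I = I_cm + Md² = (1/12)ML² + Md² = M·[0.0833333·(0.659)² + (0.42)²] = M·0.21259.
So M = 1.076 / 0.21259 = 5.0614 kg.

5.06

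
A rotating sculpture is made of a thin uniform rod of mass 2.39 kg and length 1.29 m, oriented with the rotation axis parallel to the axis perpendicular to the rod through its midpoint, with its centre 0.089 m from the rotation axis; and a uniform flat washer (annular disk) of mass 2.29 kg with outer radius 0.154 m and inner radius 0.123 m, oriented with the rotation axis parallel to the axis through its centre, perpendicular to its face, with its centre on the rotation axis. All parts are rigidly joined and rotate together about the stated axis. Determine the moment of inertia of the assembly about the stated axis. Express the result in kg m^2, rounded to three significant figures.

Thin rod: I_cm = (1/12)ML² = (1/12)(2.39)(1.29)² = 0.33143 kg m^2; centre at d = 0.089 m, so the parallel axis theorem gives I = 0.33143 + (2.39)(0.089)² = 0.35036 kg m^2.
Annular disk: I_cm = (1/2)M(R²+r²) = (1/2)(2.29)[(0.154)² + (0.123)²] = 0.044478 kg m^2; axis through the centre, so I = 0.044478 kg m^2.
Total I = 0.35036 + 0.044478 = 0.39484 kg m^2.

0.395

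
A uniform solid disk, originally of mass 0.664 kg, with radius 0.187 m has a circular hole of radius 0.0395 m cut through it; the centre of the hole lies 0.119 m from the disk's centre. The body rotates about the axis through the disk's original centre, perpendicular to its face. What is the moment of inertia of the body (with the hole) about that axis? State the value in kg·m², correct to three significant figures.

Unpierced body about its centre: I₀ = (1/2)MR² = (1/2)(0.664)(0.187)² = 0.01161 kg·m².
The removed disk has mass m = M·(r/R)² = (0.664)(0.0395/0.187)² = 0.029626 kg (same uniform areal density).
Its moment of inertia about the rotation axis (parallel-axis theorem): I_hole = (1/2)mr² + md² = (1/2)(0.029626)(0.0395)² + (0.029626)(0.119)² = 0.00044265 kg·m².
Treating the hole as negative mass, I = I₀ − I_hole = 0.01161 − 0.00044265 = 0.011167 kg·m².

0.0112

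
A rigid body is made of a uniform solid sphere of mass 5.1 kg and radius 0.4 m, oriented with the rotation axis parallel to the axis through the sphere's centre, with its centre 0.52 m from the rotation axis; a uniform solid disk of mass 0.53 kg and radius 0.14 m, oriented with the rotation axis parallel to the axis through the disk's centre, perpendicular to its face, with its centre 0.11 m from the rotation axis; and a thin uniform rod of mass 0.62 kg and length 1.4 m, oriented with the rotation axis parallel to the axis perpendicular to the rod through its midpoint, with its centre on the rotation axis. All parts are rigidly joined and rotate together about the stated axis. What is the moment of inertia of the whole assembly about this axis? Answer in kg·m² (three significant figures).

1.82

Solid sphere: I_cm = (2/5)MR² = (2/5)(5.1)(0.4)² = 0.3264 kg·m²; centre at d = 0.52 m, so the parallel axis theorem gives I = 0.3264 + (5.1)(0.52)² = 1.7054 kg·m².
Solid disk: I_cm = (1/2)MR² = (1/2)(0.53)(0.14)² = 0.005194 kg·m²; centre at d = 0.11 m, so the parallel axis theorem gives I = 0.005194 + (0.53)(0.11)² = 0.011607 kg·m².
Thin rod: I_cm = (1/12)ML² = (1/12)(0.62)(1.4)² = 0.10127 kg·m²; axis through the centre, so I = 0.10127 kg·m².
Total I = 1.7054 + 0.011607 + 0.10127 = 1.8183 kg·m².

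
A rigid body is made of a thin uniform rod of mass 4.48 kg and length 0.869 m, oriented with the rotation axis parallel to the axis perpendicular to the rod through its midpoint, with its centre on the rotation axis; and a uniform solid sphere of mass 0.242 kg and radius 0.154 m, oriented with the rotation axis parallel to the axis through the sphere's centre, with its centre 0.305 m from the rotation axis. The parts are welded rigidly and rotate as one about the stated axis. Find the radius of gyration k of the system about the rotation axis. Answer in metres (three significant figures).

0.255

Thin rod: I_cm = (1/12)ML² = (1/12)(4.48)(0.869)² = 0.28193 kg m^2; axis through the centre, so I = 0.28193 kg m^2.
Solid sphere: I_cm = (2/5)MR² = (2/5)(0.242)(0.154)² = 0.0022957 kg m^2; centre at d = 0.305 m, so the parallel axis theorem gives I = 0.0022957 + (0.242)(0.305)² = 0.024808 kg m^2.
Total I = 0.30673 kg m^2; total mass M = 4.722 kg.
k = √(I/M) = √(0.30673/4.722) = 0.25487 m.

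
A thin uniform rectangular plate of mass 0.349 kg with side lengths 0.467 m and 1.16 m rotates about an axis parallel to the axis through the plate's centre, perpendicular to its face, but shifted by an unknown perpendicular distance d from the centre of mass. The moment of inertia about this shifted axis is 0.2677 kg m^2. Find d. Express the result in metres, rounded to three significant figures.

0.798

About the centre-of-mass axis, I_cm = (1/12)M(a²+b²) = (1/12)(0.349)[(0.467)² + (1.16)²] = 0.045477 kg m^2.
Parallel axis theorem: I = I_cm + Md², so Md² = 0.2677 − 0.045477 = 0.22222 kg m^2.
d = √(0.22222 / 0.349) = 0.79796 m.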